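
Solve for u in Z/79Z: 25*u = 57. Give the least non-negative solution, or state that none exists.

56

gcd(25, 79) = 1, so a unique solution mod 79 exists.
25⁻¹ ≡ 19 (mod 79).
u ≡ 19*57 ≡ 56 (mod 79).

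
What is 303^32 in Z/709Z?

303^1 ≡ 303 (mod 709)
303^2 ≡ 303^2 = 91809 ≡ 348 (mod 709)
303^4 ≡ 348^2 = 121104 ≡ 574 (mod 709)
303^8 ≡ 574^2 = 329476 ≡ 500 (mod 709)
303^16 ≡ 500^2 = 250000 ≡ 432 (mod 709)
303^32 ≡ 432^2 = 186624 ≡ 157 (mod 709)
So 303^32 ≡ 157 (mod 709).

157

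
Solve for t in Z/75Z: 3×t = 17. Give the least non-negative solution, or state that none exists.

gcd(3, 75) = 3, and 3 does not divide 17.
So the congruence has no solution.

no solution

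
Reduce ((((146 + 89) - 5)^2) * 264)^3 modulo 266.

146 + 89 = 235
235 - 5 = 230
(230)^2 ≡ 232 (mod 266)
232 * 264 = 61248 ≡ 68 (mod 266)
(68)^3 ≡ 20 (mod 266)

20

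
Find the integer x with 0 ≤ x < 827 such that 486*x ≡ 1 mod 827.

827 = 1*486 + 341
486 = 1*341 + 145
341 = 2*145 + 51
145 = 2*51 + 43
51 = 1*43 + 8
43 = 5*8 + 3
8 = 2*3 + 2
3 = 1*2 + 1
2 = 2*1 + 0
gcd(486, 827) = 1, so the inverse exists.
Back-substitute for 1:
1 = 1*3 − 1*2
  = −1*8 + 3*3
  = 3*43 − 16*8
  = −16*51 + 19*43
  = 19*145 − 54*51
  = −54*341 + 127*145
  = 127*486 − 181*341
  = −181*827 + 308*486
So 486⁻¹ ≡ 308 (mod 827).

308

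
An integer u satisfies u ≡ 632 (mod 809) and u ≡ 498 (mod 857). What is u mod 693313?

378435

809⁻¹ mod 857: 809·732 ≡ 1 (mod 857), so 809⁻¹ ≡ 732.
u = 632 + 809·((498 − 632)·732 mod 857) = 632 + 809·467 = 378435.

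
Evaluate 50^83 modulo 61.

11

50^1 ≡ 50 (mod 61)
50^2 ≡ 50^2 = 2500 ≡ 60 (mod 61)
50^4 ≡ 60^2 = 3600 ≡ 1 (mod 61)
50^8 ≡ 1^2 = 1 (mod 61)
50^16 ≡ 1^2 = 1 (mod 61)
50^32 ≡ 1^2 = 1 (mod 61)
50^64 ≡ 1^2 = 1 (mod 61)
50^83 = 50^64 × 50^16 × 50^2 × 50^1 ≡ 1 × 1 × 60 × 50 (mod 61).
Accumulate the product:
1 × 1 = 1
1 × 60 = 60
60 × 50 = 3000 ≡ 11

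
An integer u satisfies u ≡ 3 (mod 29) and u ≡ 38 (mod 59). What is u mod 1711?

1395

29⁻¹ mod 59: 29×57 ≡ 1 (mod 59), so 29⁻¹ ≡ 57.
u = 3 + 29×((38 − 3)×57 mod 59) = 3 + 29×48 = 1395.
Check: 1395 mod 29 = 3, 1395 mod 59 = 38. ✓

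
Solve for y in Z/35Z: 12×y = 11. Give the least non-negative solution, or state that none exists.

gcd(12, 35) = 1, so a unique solution mod 35 exists.
12⁻¹ ≡ 3 (mod 35).
y ≡ 3×11 ≡ 33 (mod 35).

33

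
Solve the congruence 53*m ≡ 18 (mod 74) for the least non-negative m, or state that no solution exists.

52

gcd(53, 74) = 1, so a unique solution mod 74 exists.
53⁻¹ ≡ 7 (mod 74).
m ≡ 7*18 ≡ 52 (mod 74).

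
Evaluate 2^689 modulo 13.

6

2^1 ≡ 2 (mod 13)
2^2 ≡ 2^2 = 4 (mod 13)
2^4 ≡ 4^2 = 16 ≡ 3 (mod 13)
2^8 ≡ 3^2 = 9 (mod 13)
2^16 ≡ 9^2 = 81 ≡ 3 (mod 13)
2^32 ≡ 3^2 = 9 (mod 13)
2^64 ≡ 9^2 = 81 ≡ 3 (mod 13)
2^128 ≡ 3^2 = 9 (mod 13)
2^256 ≡ 9^2 = 81 ≡ 3 (mod 13)
2^512 ≡ 3^2 = 9 (mod 13)
2^689 = 2^512 * 2^128 * 2^32 * 2^16 * 2^1 ≡ 9 * 9 * 9 * 3 * 2 (mod 13).
Accumulate the product:
9 * 9 = 81 ≡ 3
3 * 9 = 27 ≡ 1
1 * 3 = 3
3 * 2 = 6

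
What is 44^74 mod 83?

Using repeated squaring:
74 in binary is 1001010, i.e. 74 = 64 + 8 + 2.
44^1 ≡ 44 (mod 83)
44^2 ≡ 44^2 = 1936 ≡ 27 (mod 83)
44^4 ≡ 27^2 = 729 ≡ 65 (mod 83)
44^8 ≡ 65^2 = 4225 ≡ 75 (mod 83)
44^16 ≡ 75^2 = 5625 ≡ 64 (mod 83)
44^32 ≡ 64^2 = 4096 ≡ 29 (mod 83)
44^64 ≡ 29^2 = 841 ≡ 11 (mod 83)
44^74 = 44^64 × 44^8 × 44^2 ≡ 11 × 75 × 27 (mod 83).
Accumulate the product:
11 × 75 = 825 ≡ 78
78 × 27 = 2106 ≡ 31

31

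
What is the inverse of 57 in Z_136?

105

Apply the Euclidean algorithm and back-substitute:
136 = 2·57 + 22
57 = 2·22 + 13
22 = 1·13 + 9
13 = 1·9 + 4
9 = 2·4 + 1
4 = 4·1 + 0
gcd(57, 136) = 1, so the inverse exists.
Bézout: 1 = 13·136 − 31·57.
So 57⁻¹ ≡ −31 ≡ 105 (mod 136).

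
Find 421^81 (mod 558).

109

81 in binary is 1010001, i.e. 81 = 64 + 16 + 1.
421^1 ≡ 421 (mod 558)
421^2 ≡ 421^2 = 177241 ≡ 355 (mod 558)
421^4 ≡ 355^2 = 126025 ≡ 475 (mod 558)
421^8 ≡ 475^2 = 225625 ≡ 193 (mod 558)
421^16 ≡ 193^2 = 37249 ≡ 421 (mod 558)
421^32 ≡ 421^2 = 177241 ≡ 355 (mod 558)
421^64 ≡ 355^2 = 126025 ≡ 475 (mod 558)
421^81 = 421^64 × 421^16 × 421^1 ≡ 475 × 421 × 421 (mod 558).
Accumulate the product:
475 × 421 = 199975 ≡ 211
211 × 421 = 88831 ≡ 109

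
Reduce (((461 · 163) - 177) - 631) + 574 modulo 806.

461 · 163 = 75143 ≡ 185 (mod 806)
185 - 177 = 8
8 - 631 = -623 ≡ 183 (mod 806)
183 + 574 = 757

757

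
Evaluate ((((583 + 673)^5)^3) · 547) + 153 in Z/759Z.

68

583 + 673 = 1256 ≡ 497 (mod 759)
(497)^5 ≡ 659 (mod 759)
(659)^3 ≡ 362 (mod 759)
362 · 547 = 198014 ≡ 674 (mod 759)
674 + 153 = 827 ≡ 68 (mod 759)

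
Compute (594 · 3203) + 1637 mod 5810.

4349

594 · 3203 = 1902582 ≡ 2712 (mod 5810)
2712 + 1637 = 4349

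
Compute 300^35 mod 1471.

35 in binary is 100011, i.e. 35 = 32 + 2 + 1.
300^1 ≡ 300 (mod 1471)
300^2 ≡ 300^2 = 90000 ≡ 269 (mod 1471)
300^4 ≡ 269^2 = 72361 ≡ 282 (mod 1471)
300^8 ≡ 282^2 = 79524 ≡ 90 (mod 1471)
300^16 ≡ 90^2 = 8100 ≡ 745 (mod 1471)
300^32 ≡ 745^2 = 555025 ≡ 458 (mod 1471)
300^35 = 300^32 · 300^2 · 300^1 ≡ 458 · 269 · 300 (mod 1471).
Accumulate the product:
458 · 269 = 123202 ≡ 1109
1109 · 300 = 332700 ≡ 254

254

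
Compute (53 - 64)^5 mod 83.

53 - 64 = -11 ≡ 72 (mod 83)
(72)^5 ≡ 52 (mod 83)

52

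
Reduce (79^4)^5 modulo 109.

(79)^4 ≡ 21 (mod 109)
(21)^5 ≡ 89 (mod 109)

89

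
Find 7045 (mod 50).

45

7045 = 140·50 + 45, so 7045 ≡ 45 (mod 50).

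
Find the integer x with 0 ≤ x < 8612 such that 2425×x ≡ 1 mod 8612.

8612 = 3×2425 + 1337
2425 = 1×1337 + 1088
1337 = 1×1088 + 249
1088 = 4×249 + 92
249 = 2×92 + 65
92 = 1×65 + 27
65 = 2×27 + 11
27 = 2×11 + 5
11 = 2×5 + 1
5 = 5×1 + 0
gcd(2425, 8612) = 1, so the inverse exists.
Back-substitute for 1:
1 = 1×11 − 2×5
  = −2×27 + 5×11
  = 5×65 − 12×27
  = −12×92 + 17×65
  = 17×249 − 46×92
  = −46×1088 + 201×249
  = 201×1337 − 247×1088
  = −247×2425 + 448×1337
  = 448×8612 − 1591×2425
So 2425⁻¹ ≡ −1591 ≡ 7021 (mod 8612).

7021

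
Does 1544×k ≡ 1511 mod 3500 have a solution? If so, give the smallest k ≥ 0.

gcd(1544, 3500) = 4, and 4 does not divide 1511.
So the congruence has no solution.

no solution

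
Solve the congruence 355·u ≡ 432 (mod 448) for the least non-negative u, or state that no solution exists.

400

gcd(355, 448) = 1, so a unique solution mod 448 exists.
355⁻¹ ≡ 395 (mod 448).
u ≡ 395·432 ≡ 400 (mod 448).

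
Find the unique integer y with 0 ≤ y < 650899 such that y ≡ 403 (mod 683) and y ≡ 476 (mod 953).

388347

683⁻¹ mod 953: 683*60 ≡ 1 (mod 953), so 683⁻¹ ≡ 60.
y = 403 + 683*((476 − 403)*60 mod 953) = 403 + 683*568 = 388347.
Check: 388347 mod 683 = 403, 388347 mod 953 = 476. ✓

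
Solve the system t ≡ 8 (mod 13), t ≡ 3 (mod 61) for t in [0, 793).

13⁻¹ mod 61: 13·47 ≡ 1 (mod 61), so 13⁻¹ ≡ 47.
t = 8 + 13·((3 − 8)·47 mod 61) = 8 + 13·9 = 125.

125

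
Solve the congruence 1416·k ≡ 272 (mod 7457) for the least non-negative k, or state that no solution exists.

gcd(1416, 7457) = 1, so a unique solution mod 7457 exists.
1416⁻¹ ≡ 3323 (mod 7457).
k ≡ 3323·272 ≡ 1559 (mod 7457).

1559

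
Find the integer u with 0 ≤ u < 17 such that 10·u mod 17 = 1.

12

By the extended Euclidean algorithm:
17 = 1*10 + 7
10 = 1*7 + 3
7 = 2*3 + 1
3 = 3*1 + 0
gcd(10, 17) = 1, so the inverse exists.
Back-substitute for 1:
1 = 1*7 − 2*3
  = −2*10 + 3*7
  = 3*17 − 5*10
So 10⁻¹ ≡ −5 ≡ 12 (mod 17).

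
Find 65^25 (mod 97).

25 in binary is 11001, i.e. 25 = 16 + 8 + 1.
65^1 ≡ 65 (mod 97)
65^2 ≡ 65^2 = 4225 ≡ 54 (mod 97)
65^4 ≡ 54^2 = 2916 ≡ 6 (mod 97)
65^8 ≡ 6^2 = 36 (mod 97)
65^16 ≡ 36^2 = 1296 ≡ 35 (mod 97)
65^25 = 65^16 · 65^8 · 65^1 ≡ 35 · 36 · 65 (mod 97).
Accumulate the product:
35 · 36 = 1260 ≡ 96
96 · 65 = 6240 ≡ 32

32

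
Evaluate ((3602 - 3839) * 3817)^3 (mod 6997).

2880

3602 - 3839 = -237 ≡ 6760 (mod 6997)
6760 * 3817 = 25802920 ≡ 4981 (mod 6997)
(4981)^3 ≡ 2880 (mod 6997)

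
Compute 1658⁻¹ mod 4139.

4139 = 2×1658 + 823
1658 = 2×823 + 12
823 = 68×12 + 7
12 = 1×7 + 5
7 = 1×5 + 2
5 = 2×2 + 1
2 = 2×1 + 0
gcd(1658, 4139) = 1, so the inverse exists.
Back-substitute for 1:
1 = 1×5 − 2×2
  = −2×7 + 3×5
  = 3×12 − 5×7
  = −5×823 + 343×12
  = 343×1658 − 691×823
  = −691×4139 + 1725×1658
So 1658⁻¹ ≡ 1725 (mod 4139).

1725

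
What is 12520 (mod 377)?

79

12520 = 33×377 + 79, so 12520 ≡ 79 (mod 377).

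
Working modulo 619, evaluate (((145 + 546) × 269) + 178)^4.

511

145 + 546 = 691 ≡ 72 (mod 619)
72 × 269 = 19368 ≡ 179 (mod 619)
179 + 178 = 357
(357)^4 ≡ 511 (mod 619)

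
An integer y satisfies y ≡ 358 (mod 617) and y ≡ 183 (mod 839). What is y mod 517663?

157076

617⁻¹ mod 839: 617×291 ≡ 1 (mod 839), so 617⁻¹ ≡ 291.
y = 358 + 617×((183 − 358)×291 mod 839) = 358 + 617×254 = 157076.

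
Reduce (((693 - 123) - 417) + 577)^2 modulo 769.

693 - 123 = 570
570 - 417 = 153
153 + 577 = 730
(730)^2 ≡ 752 (mod 769)

752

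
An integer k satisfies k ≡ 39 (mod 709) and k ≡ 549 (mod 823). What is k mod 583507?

334687

709⁻¹ mod 823: 709·527 ≡ 1 (mod 823), so 709⁻¹ ≡ 527.
k = 39 + 709·((549 − 39)·527 mod 823) = 39 + 709·472 = 334687.
Check: 334687 mod 709 = 39, 334687 mod 823 = 549. ✓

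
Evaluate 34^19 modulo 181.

87

Using repeated squaring:
19 in binary is 10011, i.e. 19 = 16 + 2 + 1.
34^1 ≡ 34 (mod 181)
34^2 ≡ 34^2 = 1156 ≡ 70 (mod 181)
34^4 ≡ 70^2 = 4900 ≡ 13 (mod 181)
34^8 ≡ 13^2 = 169 (mod 181)
34^16 ≡ 169^2 = 28561 ≡ 144 (mod 181)
34^19 = 34^16 × 34^2 × 34^1 ≡ 144 × 70 × 34 (mod 181).
Accumulate the product:
144 × 70 = 10080 ≡ 125
125 × 34 = 4250 ≡ 87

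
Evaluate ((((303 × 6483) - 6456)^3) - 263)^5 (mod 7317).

4171

303 × 6483 = 1964349 ≡ 3393 (mod 7317)
3393 - 6456 = -3063 ≡ 4254 (mod 7317)
(4254)^3 ≡ 4995 (mod 7317)
4995 - 263 = 4732
(4732)^5 ≡ 4171 (mod 7317)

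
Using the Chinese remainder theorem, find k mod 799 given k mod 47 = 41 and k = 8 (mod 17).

229

47⁻¹ mod 17: 47×4 ≡ 1 (mod 17), so 47⁻¹ ≡ 4.
k = 41 + 47×((8 − 41)×4 mod 17) = 41 + 47×4 = 229.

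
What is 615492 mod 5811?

615492 = 105×5811 + 5337, so 615492 ≡ 5337 (mod 5811).

5337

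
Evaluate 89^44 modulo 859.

316

Compute successive squares:
44 in binary is 101100, i.e. 44 = 32 + 8 + 4.
89^1 ≡ 89 (mod 859)
89^2 ≡ 89^2 = 7921 ≡ 190 (mod 859)
89^4 ≡ 190^2 = 36100 ≡ 22 (mod 859)
89^8 ≡ 22^2 = 484 (mod 859)
89^16 ≡ 484^2 = 234256 ≡ 608 (mod 859)
89^32 ≡ 608^2 = 369664 ≡ 294 (mod 859)
89^44 = 89^32 * 89^8 * 89^4 ≡ 294 * 484 * 22 (mod 859).
Accumulate the product:
294 * 484 = 142296 ≡ 561
561 * 22 = 12342 ≡ 316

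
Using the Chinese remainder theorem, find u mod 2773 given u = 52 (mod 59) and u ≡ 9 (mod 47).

996

59⁻¹ mod 47: 59×4 ≡ 1 (mod 47), so 59⁻¹ ≡ 4.
u = 52 + 59×((9 − 52)×4 mod 47) = 52 + 59×16 = 996.
Check: 996 mod 59 = 52, 996 mod 47 = 9. ✓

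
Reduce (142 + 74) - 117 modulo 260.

142 + 74 = 216
216 - 117 = 99

99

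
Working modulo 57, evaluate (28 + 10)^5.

28 + 10 = 38
(38)^5 ≡ 38 (mod 57)

38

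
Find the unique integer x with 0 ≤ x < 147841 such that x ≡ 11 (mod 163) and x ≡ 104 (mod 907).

55431

163⁻¹ mod 907: 163*345 ≡ 1 (mod 907), so 163⁻¹ ≡ 345.
x = 11 + 163*((104 − 11)*345 mod 907) = 11 + 163*340 = 55431.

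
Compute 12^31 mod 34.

10

By square-and-multiply:
31 in binary is 11111, i.e. 31 = 16 + 8 + 4 + 2 + 1.
12^1 ≡ 12 (mod 34)
12^2 ≡ 12^2 = 144 ≡ 8 (mod 34)
12^4 ≡ 8^2 = 64 ≡ 30 (mod 34)
12^8 ≡ 30^2 = 900 ≡ 16 (mod 34)
12^16 ≡ 16^2 = 256 ≡ 18 (mod 34)
12^31 = 12^16 · 12^8 · 12^4 · 12^2 · 12^1 ≡ 18 · 16 · 30 · 8 · 12 (mod 34).
Accumulate the product:
18 · 16 = 288 ≡ 16
16 · 30 = 480 ≡ 4
4 · 8 = 32
32 · 12 = 384 ≡ 10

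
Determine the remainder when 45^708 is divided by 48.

33

Using repeated squaring:
45^1 ≡ 45 (mod 48)
45^2 ≡ 45^2 = 2025 ≡ 9 (mod 48)
45^4 ≡ 9^2 = 81 ≡ 33 (mod 48)
45^8 ≡ 33^2 = 1089 ≡ 33 (mod 48)
45^16 ≡ 33^2 = 1089 ≡ 33 (mod 48)
45^32 ≡ 33^2 = 1089 ≡ 33 (mod 48)
45^64 ≡ 33^2 = 1089 ≡ 33 (mod 48)
45^128 ≡ 33^2 = 1089 ≡ 33 (mod 48)
45^256 ≡ 33^2 = 1089 ≡ 33 (mod 48)
45^512 ≡ 33^2 = 1089 ≡ 33 (mod 48)
45^708 = 45^512 · 45^128 · 45^64 · 45^4 ≡ 33 · 33 · 33 · 33 (mod 48).
Accumulate the product:
33 · 33 = 1089 ≡ 33
33 · 33 = 1089 ≡ 33
33 · 33 = 1089 ≡ 33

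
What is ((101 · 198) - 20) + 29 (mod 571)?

101 · 198 = 19998 ≡ 13 (mod 571)
13 - 20 = -7 ≡ 564 (mod 571)
564 + 29 = 593 ≡ 22 (mod 571)

22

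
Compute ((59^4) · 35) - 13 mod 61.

(59)^4 ≡ 16 (mod 61)
16 · 35 = 560 ≡ 11 (mod 61)
11 - 13 = -2 ≡ 59 (mod 61)

59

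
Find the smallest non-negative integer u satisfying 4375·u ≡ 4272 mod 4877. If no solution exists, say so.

gcd(4375, 4877) = 1, so a unique solution mod 4877 exists.
4375⁻¹ ≡ 3274 (mod 4877).
u ≡ 3274·4272 ≡ 4169 (mod 4877).

4169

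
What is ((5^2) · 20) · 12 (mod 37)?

(5)^2 ≡ 25 (mod 37)
25 · 20 = 500 ≡ 19 (mod 37)
19 · 12 = 228 ≡ 6 (mod 37)

6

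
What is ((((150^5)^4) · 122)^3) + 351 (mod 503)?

403

(150)^5 ≡ 448 (mod 503)
(448)^4 ≡ 49 (mod 503)
49 · 122 = 5978 ≡ 445 (mod 503)
(445)^3 ≡ 52 (mod 503)
52 + 351 = 403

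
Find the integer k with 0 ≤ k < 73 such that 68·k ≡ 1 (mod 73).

By the extended Euclidean algorithm:
73 = 1×68 + 5
68 = 13×5 + 3
5 = 1×3 + 2
3 = 1×2 + 1
2 = 2×1 + 0
gcd(68, 73) = 1, so the inverse exists.
Bézout: 1 = −27×73 + 29×68.
So 68⁻¹ ≡ 29 (mod 73).

29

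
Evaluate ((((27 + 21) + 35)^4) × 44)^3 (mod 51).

27 + 21 = 48
48 + 35 = 83 ≡ 32 (mod 51)
(32)^4 ≡ 16 (mod 51)
16 × 44 = 704 ≡ 41 (mod 51)
(41)^3 ≡ 20 (mod 51)

20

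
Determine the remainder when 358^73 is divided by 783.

Compute successive squares:
73 in binary is 1001001, i.e. 73 = 64 + 8 + 1.
358^1 ≡ 358 (mod 783)
358^2 ≡ 358^2 = 128164 ≡ 535 (mod 783)
358^4 ≡ 535^2 = 286225 ≡ 430 (mod 783)
358^8 ≡ 430^2 = 184900 ≡ 112 (mod 783)
358^16 ≡ 112^2 = 12544 ≡ 16 (mod 783)
358^32 ≡ 16^2 = 256 (mod 783)
358^64 ≡ 256^2 = 65536 ≡ 547 (mod 783)
358^73 = 358^64 * 358^8 * 358^1 ≡ 547 * 112 * 358 (mod 783).
Accumulate the product:
547 * 112 = 61264 ≡ 190
190 * 358 = 68020 ≡ 682

682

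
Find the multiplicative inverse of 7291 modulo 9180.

Apply the Euclidean algorithm and back-substitute:
9180 = 1*7291 + 1889
7291 = 3*1889 + 1624
1889 = 1*1624 + 265
1624 = 6*265 + 34
265 = 7*34 + 27
34 = 1*27 + 7
27 = 3*7 + 6
7 = 1*6 + 1
6 = 6*1 + 0
gcd(7291, 9180) = 1, so the inverse exists.
Bézout: 1 = −1073*9180 + 1351*7291.
So 7291⁻¹ ≡ 1351 (mod 9180).

1351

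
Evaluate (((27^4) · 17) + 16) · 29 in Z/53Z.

41

(27)^4 ≡ 10 (mod 53)
10 · 17 = 170 ≡ 11 (mod 53)
11 + 16 = 27
27 · 29 = 783 ≡ 41 (mod 53)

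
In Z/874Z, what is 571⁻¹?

By the extended Euclidean algorithm:
874 = 1·571 + 303
571 = 1·303 + 268
303 = 1·268 + 35
268 = 7·35 + 23
35 = 1·23 + 12
23 = 1·12 + 11
12 = 1·11 + 1
11 = 11·1 + 0
gcd(571, 874) = 1, so the inverse exists.
Back-substitute for 1:
1 = 1·12 − 1·11
  = −1·23 + 2·12
  = 2·35 − 3·23
  = −3·268 + 23·35
  = 23·303 − 26·268
  = −26·571 + 49·303
  = 49·874 − 75·571
So 571⁻¹ ≡ −75 ≡ 799 (mod 874).

799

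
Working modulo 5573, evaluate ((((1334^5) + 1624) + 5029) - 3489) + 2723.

778

(1334)^5 ≡ 464 (mod 5573)
464 + 1624 = 2088
2088 + 5029 = 7117 ≡ 1544 (mod 5573)
1544 - 3489 = -1945 ≡ 3628 (mod 5573)
3628 + 2723 = 6351 ≡ 778 (mod 5573)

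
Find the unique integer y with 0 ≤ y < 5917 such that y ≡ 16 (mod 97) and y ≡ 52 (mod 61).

97⁻¹ mod 61: 97·39 ≡ 1 (mod 61), so 97⁻¹ ≡ 39.
y = 16 + 97·((52 − 16)·39 mod 61) = 16 + 97·1 = 113.
Check: 113 mod 97 = 16, 113 mod 61 = 52. ✓

113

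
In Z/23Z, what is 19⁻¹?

Run the extended Euclidean algorithm:
23 = 1*19 + 4
19 = 4*4 + 3
4 = 1*3 + 1
3 = 3*1 + 0
gcd(19, 23) = 1, so the inverse exists.
Back-substitute for 1:
1 = 1*4 − 1*3
  = −1*19 + 5*4
  = 5*23 − 6*19
So 19⁻¹ ≡ −6 ≡ 17 (mod 23).

17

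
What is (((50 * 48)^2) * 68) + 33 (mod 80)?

33

50 * 48 = 2400 ≡ 0 (mod 80)
(0)^2 ≡ 0 (mod 80)
0 * 68 = 0
0 + 33 = 33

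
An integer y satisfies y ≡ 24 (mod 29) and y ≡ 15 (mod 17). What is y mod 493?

372

29⁻¹ mod 17: 29·10 ≡ 1 (mod 17), so 29⁻¹ ≡ 10.
y = 24 + 29·((15 − 24)·10 mod 17) = 24 + 29·12 = 372.
Check: 372 mod 29 = 24, 372 mod 17 = 15. ✓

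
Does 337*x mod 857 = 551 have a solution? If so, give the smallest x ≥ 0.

gcd(337, 857) = 1, so a unique solution mod 857 exists.
337⁻¹ ≡ 384 (mod 857).
x ≡ 384*551 ≡ 762 (mod 857).

762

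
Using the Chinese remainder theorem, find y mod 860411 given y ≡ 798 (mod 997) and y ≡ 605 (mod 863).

5783

997⁻¹ mod 863: 997*702 ≡ 1 (mod 863), so 997⁻¹ ≡ 702.
y = 798 + 997*((605 − 798)*702 mod 863) = 798 + 997*5 = 5783.
Check: 5783 mod 997 = 798, 5783 mod 863 = 605. ✓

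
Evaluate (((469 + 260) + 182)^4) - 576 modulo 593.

175

469 + 260 = 729 ≡ 136 (mod 593)
136 + 182 = 318
(318)^4 ≡ 158 (mod 593)
158 - 576 = -418 ≡ 175 (mod 593)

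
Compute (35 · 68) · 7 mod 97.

35 · 68 = 2380 ≡ 52 (mod 97)
52 · 7 = 364 ≡ 73 (mod 97)

73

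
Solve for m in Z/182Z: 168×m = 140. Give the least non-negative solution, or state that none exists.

3

gcd(168, 182) = 14, and 14 | 140, so solutions exist.
Divide through by 14: 12×m ≡ 10 mod 13.
12⁻¹ ≡ 12 (mod 13).
m ≡ 12×10 ≡ 3 (mod 13).
The smallest non-negative solution is m = 3.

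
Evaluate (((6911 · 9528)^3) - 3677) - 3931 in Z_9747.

1302

6911 · 9528 = 65848008 ≡ 7023 (mod 9747)
(7023)^3 ≡ 8910 (mod 9747)
8910 - 3677 = 5233
5233 - 3931 = 1302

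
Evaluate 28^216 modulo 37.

Compute successive squares:
216 in binary is 11011000, i.e. 216 = 128 + 64 + 16 + 8.
28^1 ≡ 28 (mod 37)
28^2 ≡ 28^2 = 784 ≡ 7 (mod 37)
28^4 ≡ 7^2 = 49 ≡ 12 (mod 37)
28^8 ≡ 12^2 = 144 ≡ 33 (mod 37)
28^16 ≡ 33^2 = 1089 ≡ 16 (mod 37)
28^32 ≡ 16^2 = 256 ≡ 34 (mod 37)
28^64 ≡ 34^2 = 1156 ≡ 9 (mod 37)
28^128 ≡ 9^2 = 81 ≡ 7 (mod 37)
28^216 = 28^128 · 28^64 · 28^16 · 28^8 ≡ 7 · 9 · 16 · 33 (mod 37).
Accumulate the product:
7 · 9 = 63 ≡ 26
26 · 16 = 416 ≡ 9
9 · 33 = 297 ≡ 1

1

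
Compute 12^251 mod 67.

44

Compute successive squares:
251 in binary is 11111011, i.e. 251 = 128 + 64 + 32 + 16 + 8 + 2 + 1.
12^1 ≡ 12 (mod 67)
12^2 ≡ 12^2 = 144 ≡ 10 (mod 67)
12^4 ≡ 10^2 = 100 ≡ 33 (mod 67)
12^8 ≡ 33^2 = 1089 ≡ 17 (mod 67)
12^16 ≡ 17^2 = 289 ≡ 21 (mod 67)
12^32 ≡ 21^2 = 441 ≡ 39 (mod 67)
12^64 ≡ 39^2 = 1521 ≡ 47 (mod 67)
12^128 ≡ 47^2 = 2209 ≡ 65 (mod 67)
12^251 = 12^128 × 12^64 × 12^32 × 12^16 × 12^8 × 12^2 × 12^1 ≡ 65 × 47 × 39 × 21 × 17 × 10 × 12 (mod 67).
Accumulate the product:
65 × 47 = 3055 ≡ 40
40 × 39 = 1560 ≡ 19
19 × 21 = 399 ≡ 64
64 × 17 = 1088 ≡ 16
16 × 10 = 160 ≡ 26
26 × 12 = 312 ≡ 44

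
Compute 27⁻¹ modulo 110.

Apply the Euclidean algorithm and back-substitute:
110 = 4*27 + 2
27 = 13*2 + 1
2 = 2*1 + 0
gcd(27, 110) = 1, so the inverse exists.
Bézout: 1 = −13*110 + 53*27.
So 27⁻¹ ≡ 53 (mod 110).

53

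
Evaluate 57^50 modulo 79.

57^1 ≡ 57 (mod 79)
57^2 ≡ 57^2 = 3249 ≡ 10 (mod 79)
57^4 ≡ 10^2 = 100 ≡ 21 (mod 79)
57^8 ≡ 21^2 = 441 ≡ 46 (mod 79)
57^16 ≡ 46^2 = 2116 ≡ 62 (mod 79)
57^32 ≡ 62^2 = 3844 ≡ 52 (mod 79)
57^50 = 57^32 * 57^16 * 57^2 ≡ 52 * 62 * 10 (mod 79).
Accumulate the product:
52 * 62 = 3224 ≡ 64
64 * 10 = 640 ≡ 8

8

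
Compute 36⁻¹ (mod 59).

41

59 = 1*36 + 23
36 = 1*23 + 13
23 = 1*13 + 10
13 = 1*10 + 3
10 = 3*3 + 1
3 = 3*1 + 0
gcd(36, 59) = 1, so the inverse exists.
Bézout: 1 = 11*59 − 18*36.
So 36⁻¹ ≡ −18 ≡ 41 (mod 59).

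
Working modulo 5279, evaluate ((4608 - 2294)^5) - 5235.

4608 - 2294 = 2314
(2314)^5 ≡ 3024 (mod 5279)
3024 - 5235 = -2211 ≡ 3068 (mod 5279)

3068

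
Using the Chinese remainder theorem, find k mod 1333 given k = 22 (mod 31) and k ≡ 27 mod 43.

1231

31⁻¹ mod 43: 31×25 ≡ 1 (mod 43), so 31⁻¹ ≡ 25.
k = 22 + 31×((27 − 22)×25 mod 43) = 22 + 31×39 = 1231.
Check: 1231 mod 31 = 22, 1231 mod 43 = 27. ✓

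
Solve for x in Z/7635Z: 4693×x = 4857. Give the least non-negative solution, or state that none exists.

gcd(4693, 7635) = 1, so a unique solution mod 7635 exists.
4693⁻¹ ≡ 6667 (mod 7635).
x ≡ 6667×4857 ≡ 1584 (mod 7635).

1584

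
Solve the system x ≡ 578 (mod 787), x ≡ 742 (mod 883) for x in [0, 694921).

317739

787⁻¹ mod 883: 787*837 ≡ 1 (mod 883), so 787⁻¹ ≡ 837.
x = 578 + 787*((742 − 578)*837 mod 883) = 578 + 787*403 = 317739.
Check: 317739 mod 787 = 578, 317739 mod 883 = 742. ✓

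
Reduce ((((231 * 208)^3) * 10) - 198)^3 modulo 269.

231 * 208 = 48048 ≡ 166 (mod 269)
(166)^3 ≡ 220 (mod 269)
220 * 10 = 2200 ≡ 48 (mod 269)
48 - 198 = -150 ≡ 119 (mod 269)
(119)^3 ≡ 143 (mod 269)

143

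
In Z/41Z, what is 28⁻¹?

41 = 1*28 + 13
28 = 2*13 + 2
13 = 6*2 + 1
2 = 2*1 + 0
gcd(28, 41) = 1, so the inverse exists.
Back-substitute for 1:
1 = 1*13 − 6*2
  = −6*28 + 13*13
  = 13*41 − 19*28
So 28⁻¹ ≡ −19 ≡ 22 (mod 41).

22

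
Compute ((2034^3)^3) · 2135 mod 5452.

408

(2034)^3 ≡ 4124 (mod 5452)
(4124)^3 ≡ 3348 (mod 5452)
3348 · 2135 = 7147980 ≡ 408 (mod 5452)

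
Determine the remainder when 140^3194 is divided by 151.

Compute successive squares:
3194 in binary is 110001111010, i.e. 3194 = 2048 + 1024 + 64 + 32 + 16 + 8 + 2.
140^1 ≡ 140 (mod 151)
140^2 ≡ 140^2 = 19600 ≡ 121 (mod 151)
140^4 ≡ 121^2 = 14641 ≡ 145 (mod 151)
140^8 ≡ 145^2 = 21025 ≡ 36 (mod 151)
140^16 ≡ 36^2 = 1296 ≡ 88 (mod 151)
140^32 ≡ 88^2 = 7744 ≡ 43 (mod 151)
140^64 ≡ 43^2 = 1849 ≡ 37 (mod 151)
140^128 ≡ 37^2 = 1369 ≡ 10 (mod 151)
140^256 ≡ 10^2 = 100 (mod 151)
140^512 ≡ 100^2 = 10000 ≡ 34 (mod 151)
140^1024 ≡ 34^2 = 1156 ≡ 99 (mod 151)
140^2048 ≡ 99^2 = 9801 ≡ 137 (mod 151)
140^3194 = 140^2048 × 140^1024 × 140^64 × 140^32 × 140^16 × 140^8 × 140^2 ≡ 137 × 99 × 37 × 43 × 88 × 36 × 121 (mod 151).
Accumulate the product:
137 × 99 = 13563 ≡ 124
124 × 37 = 4588 ≡ 58
58 × 43 = 2494 ≡ 78
78 × 88 = 6864 ≡ 69
69 × 36 = 2484 ≡ 68
68 × 121 = 8228 ≡ 74

74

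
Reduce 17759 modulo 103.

43

17759 = 172·103 + 43, so 17759 ≡ 43 (mod 103).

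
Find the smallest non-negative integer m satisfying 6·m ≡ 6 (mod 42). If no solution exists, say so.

1

gcd(6, 42) = 6, and 6 | 6, so solutions exist.
Divide through by 6: 1·m ≡ 1 (mod 7).
1⁻¹ ≡ 1 (mod 7).
m ≡ 1·1 ≡ 1 (mod 7).
The smallest non-negative solution is m = 1.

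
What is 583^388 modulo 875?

583^1 ≡ 583 (mod 875)
583^2 ≡ 583^2 = 339889 ≡ 389 (mod 875)
583^4 ≡ 389^2 = 151321 ≡ 821 (mod 875)
583^8 ≡ 821^2 = 674041 ≡ 291 (mod 875)
583^16 ≡ 291^2 = 84681 ≡ 681 (mod 875)
583^32 ≡ 681^2 = 463761 ≡ 11 (mod 875)
583^64 ≡ 11^2 = 121 (mod 875)
583^128 ≡ 121^2 = 14641 ≡ 641 (mod 875)
583^256 ≡ 641^2 = 410881 ≡ 506 (mod 875)
583^388 = 583^256 * 583^128 * 583^4 ≡ 506 * 641 * 821 (mod 875).
Accumulate the product:
506 * 641 = 324346 ≡ 596
596 * 821 = 489316 ≡ 191

191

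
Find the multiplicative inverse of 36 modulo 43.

Apply the Euclidean algorithm and back-substitute:
43 = 1*36 + 7
36 = 5*7 + 1
7 = 7*1 + 0
gcd(36, 43) = 1, so the inverse exists.
Back-substitute for 1:
1 = 1*36 − 5*7
  = −5*43 + 6*36
So 36⁻¹ ≡ 6 (mod 43).

6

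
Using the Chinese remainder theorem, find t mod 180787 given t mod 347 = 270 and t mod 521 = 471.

152603

347⁻¹ mod 521: 347*518 ≡ 1 (mod 521), so 347⁻¹ ≡ 518.
t = 270 + 347*((471 − 270)*518 mod 521) = 270 + 347*439 = 152603.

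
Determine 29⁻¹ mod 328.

By the extended Euclidean algorithm:
328 = 11×29 + 9
29 = 3×9 + 2
9 = 4×2 + 1
2 = 2×1 + 0
gcd(29, 328) = 1, so the inverse exists.
Bézout: 1 = 13×328 − 147×29.
So 29⁻¹ ≡ −147 ≡ 181 (mod 328).

181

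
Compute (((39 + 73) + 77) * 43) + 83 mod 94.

39 + 73 = 112 ≡ 18 (mod 94)
18 + 77 = 95 ≡ 1 (mod 94)
1 * 43 = 43
43 + 83 = 126 ≡ 32 (mod 94)

32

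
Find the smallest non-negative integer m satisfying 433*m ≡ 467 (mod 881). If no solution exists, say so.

760

gcd(433, 881) = 1, so a unique solution mod 881 exists.
433⁻¹ ≡ 411 (mod 881).
m ≡ 411*467 ≡ 760 (mod 881).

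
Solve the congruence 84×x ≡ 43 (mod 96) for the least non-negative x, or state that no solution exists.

no solution

gcd(84, 96) = 12, and 12 does not divide 43.
So the congruence has no solution.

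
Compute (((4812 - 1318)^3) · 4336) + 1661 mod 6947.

4812 - 1318 = 3494
(3494)^3 ≡ 6010 (mod 6947)
6010 · 4336 = 26059360 ≡ 1163 (mod 6947)
1163 + 1661 = 2824

2824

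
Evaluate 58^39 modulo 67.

Compute successive squares:
58^1 ≡ 58 (mod 67)
58^2 ≡ 58^2 = 3364 ≡ 14 (mod 67)
58^4 ≡ 14^2 = 196 ≡ 62 (mod 67)
58^8 ≡ 62^2 = 3844 ≡ 25 (mod 67)
58^16 ≡ 25^2 = 625 ≡ 22 (mod 67)
58^32 ≡ 22^2 = 484 ≡ 15 (mod 67)
58^39 = 58^32 · 58^4 · 58^2 · 58^1 ≡ 15 · 62 · 14 · 58 (mod 67).
Accumulate the product:
15 · 62 = 930 ≡ 59
59 · 14 = 826 ≡ 22
22 · 58 = 1276 ≡ 3

3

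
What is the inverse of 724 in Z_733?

570

By the extended Euclidean algorithm:
733 = 1*724 + 9
724 = 80*9 + 4
9 = 2*4 + 1
4 = 4*1 + 0
gcd(724, 733) = 1, so the inverse exists.
Bézout: 1 = 161*733 − 163*724.
So 724⁻¹ ≡ −163 ≡ 570 (mod 733).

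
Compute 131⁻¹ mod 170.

61

Apply the Euclidean algorithm and back-substitute:
170 = 1×131 + 39
131 = 3×39 + 14
39 = 2×14 + 11
14 = 1×11 + 3
11 = 3×3 + 2
3 = 1×2 + 1
2 = 2×1 + 0
gcd(131, 170) = 1, so the inverse exists.
Bézout: 1 = −47×170 + 61×131.
So 131⁻¹ ≡ 61 (mod 170).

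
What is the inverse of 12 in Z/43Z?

43 = 3*12 + 7
12 = 1*7 + 5
7 = 1*5 + 2
5 = 2*2 + 1
2 = 2*1 + 0
gcd(12, 43) = 1, so the inverse exists.
Back-substitute for 1:
1 = 1*5 − 2*2
  = −2*7 + 3*5
  = 3*12 − 5*7
  = −5*43 + 18*12
So 12⁻¹ ≡ 18 (mod 43).

18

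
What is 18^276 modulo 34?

Compute successive squares:
276 in binary is 100010100, i.e. 276 = 256 + 16 + 4.
18^1 ≡ 18 (mod 34)
18^2 ≡ 18^2 = 324 ≡ 18 (mod 34)
18^4 ≡ 18^2 = 324 ≡ 18 (mod 34)
18^8 ≡ 18^2 = 324 ≡ 18 (mod 34)
18^16 ≡ 18^2 = 324 ≡ 18 (mod 34)
18^32 ≡ 18^2 = 324 ≡ 18 (mod 34)
18^64 ≡ 18^2 = 324 ≡ 18 (mod 34)
18^128 ≡ 18^2 = 324 ≡ 18 (mod 34)
18^256 ≡ 18^2 = 324 ≡ 18 (mod 34)
18^276 = 18^256 · 18^16 · 18^4 ≡ 18 · 18 · 18 (mod 34).
Accumulate the product:
18 · 18 = 324 ≡ 18
18 · 18 = 324 ≡ 18

18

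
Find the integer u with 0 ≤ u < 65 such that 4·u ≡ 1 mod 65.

49

65 = 16·4 + 1
4 = 4·1 + 0
gcd(4, 65) = 1, so the inverse exists.
Back-substitute for 1:
1 = 1·65 − 16·4
So 4⁻¹ ≡ −16 ≡ 49 (mod 65).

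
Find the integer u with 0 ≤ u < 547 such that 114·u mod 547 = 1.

24

547 = 4×114 + 91
114 = 1×91 + 23
91 = 3×23 + 22
23 = 1×22 + 1
22 = 22×1 + 0
gcd(114, 547) = 1, so the inverse exists.
Back-substitute for 1:
1 = 1×23 − 1×22
  = −1×91 + 4×23
  = 4×114 − 5×91
  = −5×547 + 24×114
So 114⁻¹ ≡ 24 (mod 547).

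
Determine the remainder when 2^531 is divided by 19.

18

2^1 ≡ 2 (mod 19)
2^2 ≡ 2^2 = 4 (mod 19)
2^4 ≡ 4^2 = 16 (mod 19)
2^8 ≡ 16^2 = 256 ≡ 9 (mod 19)
2^16 ≡ 9^2 = 81 ≡ 5 (mod 19)
2^32 ≡ 5^2 = 25 ≡ 6 (mod 19)
2^64 ≡ 6^2 = 36 ≡ 17 (mod 19)
2^128 ≡ 17^2 = 289 ≡ 4 (mod 19)
2^256 ≡ 4^2 = 16 (mod 19)
2^512 ≡ 16^2 = 256 ≡ 9 (mod 19)
2^531 = 2^512 * 2^16 * 2^2 * 2^1 ≡ 9 * 5 * 4 * 2 (mod 19).
Accumulate the product:
9 * 5 = 45 ≡ 7
7 * 4 = 28 ≡ 9
9 * 2 = 18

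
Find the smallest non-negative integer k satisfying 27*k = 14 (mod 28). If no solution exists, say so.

14

gcd(27, 28) = 1, so a unique solution mod 28 exists.
27⁻¹ ≡ 27 (mod 28).
k ≡ 27*14 ≡ 14 (mod 28).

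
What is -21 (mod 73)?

52

-21 = -1*73 + 52, so -21 ≡ 52 (mod 73).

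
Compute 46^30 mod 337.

123

By square-and-multiply:
30 in binary is 11110, i.e. 30 = 16 + 8 + 4 + 2.
46^1 ≡ 46 (mod 337)
46^2 ≡ 46^2 = 2116 ≡ 94 (mod 337)
46^4 ≡ 94^2 = 8836 ≡ 74 (mod 337)
46^8 ≡ 74^2 = 5476 ≡ 84 (mod 337)
46^16 ≡ 84^2 = 7056 ≡ 316 (mod 337)
46^30 = 46^16 × 46^8 × 46^4 × 46^2 ≡ 316 × 84 × 74 × 94 (mod 337).
Accumulate the product:
316 × 84 = 26544 ≡ 258
258 × 74 = 19092 ≡ 220
220 × 94 = 20680 ≡ 123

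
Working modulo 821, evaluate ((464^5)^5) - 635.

(464)^5 ≡ 434 (mod 821)
(434)^5 ≡ 35 (mod 821)
35 - 635 = -600 ≡ 221 (mod 821)

221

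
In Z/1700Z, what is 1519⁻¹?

479

1700 = 1×1519 + 181
1519 = 8×181 + 71
181 = 2×71 + 39
71 = 1×39 + 32
39 = 1×32 + 7
32 = 4×7 + 4
7 = 1×4 + 3
4 = 1×3 + 1
3 = 3×1 + 0
gcd(1519, 1700) = 1, so the inverse exists.
Bézout: 1 = −428×1700 + 479×1519.
So 1519⁻¹ ≡ 479 (mod 1700).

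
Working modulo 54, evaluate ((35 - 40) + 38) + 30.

35 - 40 = -5 ≡ 49 (mod 54)
49 + 38 = 87 ≡ 33 (mod 54)
33 + 30 = 63 ≡ 9 (mod 54)

9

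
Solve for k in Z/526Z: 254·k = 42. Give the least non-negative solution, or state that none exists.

83

gcd(254, 526) = 2, and 2 | 42, so solutions exist.
Divide through by 2: 127·k ≡ 21 mod 263.
127⁻¹ ≡ 29 (mod 263).
k ≡ 29·21 ≡ 83 (mod 263).
The smallest non-negative solution is k = 83.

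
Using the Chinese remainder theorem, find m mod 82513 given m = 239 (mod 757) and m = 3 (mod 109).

757⁻¹ mod 109: 757×18 ≡ 1 (mod 109), so 757⁻¹ ≡ 18.
m = 239 + 757×((3 − 239)×18 mod 109) = 239 + 757×3 = 2510.

2510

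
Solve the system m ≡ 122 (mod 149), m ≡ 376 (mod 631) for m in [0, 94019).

92502

149⁻¹ mod 631: 149×72 ≡ 1 (mod 631), so 149⁻¹ ≡ 72.
m = 122 + 149×((376 − 122)×72 mod 631) = 122 + 149×620 = 92502.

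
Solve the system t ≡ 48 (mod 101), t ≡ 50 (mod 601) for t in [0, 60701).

36711

101⁻¹ mod 601: 101*482 ≡ 1 (mod 601), so 101⁻¹ ≡ 482.
t = 48 + 101*((50 − 48)*482 mod 601) = 48 + 101*363 = 36711.
Check: 36711 mod 101 = 48, 36711 mod 601 = 50. ✓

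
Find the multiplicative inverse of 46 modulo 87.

By the extended Euclidean algorithm:
87 = 1·46 + 41
46 = 1·41 + 5
41 = 8·5 + 1
5 = 5·1 + 0
gcd(46, 87) = 1, so the inverse exists.
Back-substitute for 1:
1 = 1·41 − 8·5
  = −8·46 + 9·41
  = 9·87 − 17·46
So 46⁻¹ ≡ −17 ≡ 70 (mod 87).

70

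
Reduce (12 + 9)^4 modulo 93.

12 + 9 = 21
(21)^4 ≡ 18 (mod 93)

18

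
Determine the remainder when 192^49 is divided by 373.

49 in binary is 110001, i.e. 49 = 32 + 16 + 1.
192^1 ≡ 192 (mod 373)
192^2 ≡ 192^2 = 36864 ≡ 310 (mod 373)
192^4 ≡ 310^2 = 96100 ≡ 239 (mod 373)
192^8 ≡ 239^2 = 57121 ≡ 52 (mod 373)
192^16 ≡ 52^2 = 2704 ≡ 93 (mod 373)
192^32 ≡ 93^2 = 8649 ≡ 70 (mod 373)
192^49 = 192^32 · 192^16 · 192^1 ≡ 70 · 93 · 192 (mod 373).
Accumulate the product:
70 · 93 = 6510 ≡ 169
169 · 192 = 32448 ≡ 370

370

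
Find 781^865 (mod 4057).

1486

Compute successive squares:
781^1 ≡ 781 (mod 4057)
781^2 ≡ 781^2 = 609961 ≡ 1411 (mod 4057)
781^4 ≡ 1411^2 = 1990921 ≡ 2991 (mod 4057)
781^8 ≡ 2991^2 = 8946081 ≡ 396 (mod 4057)
781^16 ≡ 396^2 = 156816 ≡ 2650 (mod 4057)
781^32 ≡ 2650^2 = 7022500 ≡ 3890 (mod 4057)
781^64 ≡ 3890^2 = 15132100 ≡ 3547 (mod 4057)
781^128 ≡ 3547^2 = 12581209 ≡ 452 (mod 4057)
781^256 ≡ 452^2 = 204304 ≡ 1454 (mod 4057)
781^512 ≡ 1454^2 = 2114116 ≡ 419 (mod 4057)
781^865 = 781^512 × 781^256 × 781^64 × 781^32 × 781^1 ≡ 419 × 1454 × 3547 × 3890 × 781 (mod 4057).
Accumulate the product:
419 × 1454 = 609226 ≡ 676
676 × 3547 = 2397772 ≡ 85
85 × 3890 = 330650 ≡ 2033
2033 × 781 = 1587773 ≡ 1486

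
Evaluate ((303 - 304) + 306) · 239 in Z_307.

136

303 - 304 = -1 ≡ 306 (mod 307)
306 + 306 = 612 ≡ 305 (mod 307)
305 · 239 = 72895 ≡ 136 (mod 307)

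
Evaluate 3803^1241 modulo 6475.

2678

1241 in binary is 10011011001, i.e. 1241 = 1024 + 128 + 64 + 16 + 8 + 1.
3803^1 ≡ 3803 (mod 6475)
3803^2 ≡ 3803^2 = 14462809 ≡ 4134 (mod 6475)
3803^4 ≡ 4134^2 = 17089956 ≡ 2431 (mod 6475)
3803^8 ≡ 2431^2 = 5909761 ≡ 4561 (mod 6475)
3803^16 ≡ 4561^2 = 20802721 ≡ 5021 (mod 6475)
3803^32 ≡ 5021^2 = 25210441 ≡ 3266 (mod 6475)
3803^64 ≡ 3266^2 = 10666756 ≡ 2431 (mod 6475)
3803^128 ≡ 2431^2 = 5909761 ≡ 4561 (mod 6475)
3803^256 ≡ 4561^2 = 20802721 ≡ 5021 (mod 6475)
3803^512 ≡ 5021^2 = 25210441 ≡ 3266 (mod 6475)
3803^1024 ≡ 3266^2 = 10666756 ≡ 2431 (mod 6475)
3803^1241 = 3803^1024 · 3803^128 · 3803^64 · 3803^16 · 3803^8 · 3803^1 ≡ 2431 · 4561 · 2431 · 5021 · 4561 · 3803 (mod 6475).
Accumulate the product:
2431 · 4561 = 11087791 ≡ 2591
2591 · 2431 = 6298721 ≡ 5021
5021 · 5021 = 25210441 ≡ 3266
3266 · 4561 = 14896226 ≡ 3726
3726 · 3803 = 14169978 ≡ 2678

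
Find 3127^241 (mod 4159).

Compute successive squares:
241 in binary is 11110001, i.e. 241 = 128 + 64 + 32 + 16 + 1.
3127^1 ≡ 3127 (mod 4159)
3127^2 ≡ 3127^2 = 9778129 ≡ 320 (mod 4159)
3127^4 ≡ 320^2 = 102400 ≡ 2584 (mod 4159)
3127^8 ≡ 2584^2 = 6677056 ≡ 1861 (mod 4159)
3127^16 ≡ 1861^2 = 3463321 ≡ 3033 (mod 4159)
3127^32 ≡ 3033^2 = 9199089 ≡ 3540 (mod 4159)
3127^64 ≡ 3540^2 = 12531600 ≡ 533 (mod 4159)
3127^128 ≡ 533^2 = 284089 ≡ 1277 (mod 4159)
3127^241 = 3127^128 × 3127^64 × 3127^32 × 3127^16 × 3127^1 ≡ 1277 × 533 × 3540 × 3033 × 3127 (mod 4159).
Accumulate the product:
1277 × 533 = 680641 ≡ 2724
2724 × 3540 = 9642960 ≡ 2398
2398 × 3033 = 7273134 ≡ 3202
3202 × 3127 = 10012654 ≡ 1941

1941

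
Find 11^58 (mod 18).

7

Compute successive squares:
11^1 ≡ 11 (mod 18)
11^2 ≡ 11^2 = 121 ≡ 13 (mod 18)
11^4 ≡ 13^2 = 169 ≡ 7 (mod 18)
11^8 ≡ 7^2 = 49 ≡ 13 (mod 18)
11^16 ≡ 13^2 = 169 ≡ 7 (mod 18)
11^32 ≡ 7^2 = 49 ≡ 13 (mod 18)
11^58 = 11^32 × 11^16 × 11^8 × 11^2 ≡ 13 × 7 × 13 × 13 (mod 18).
Accumulate the product:
13 × 7 = 91 ≡ 1
1 × 13 = 13
13 × 13 = 169 ≡ 7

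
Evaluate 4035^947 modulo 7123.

4313

Using repeated squaring:
947 in binary is 1110110011, i.e. 947 = 512 + 256 + 128 + 32 + 16 + 2 + 1.
4035^1 ≡ 4035 (mod 7123)
4035^2 ≡ 4035^2 = 16281225 ≡ 5170 (mod 7123)
4035^4 ≡ 5170^2 = 26728900 ≡ 3404 (mod 7123)
4035^8 ≡ 3404^2 = 11587216 ≡ 5218 (mod 7123)
4035^16 ≡ 5218^2 = 27227524 ≡ 3418 (mod 7123)
4035^32 ≡ 3418^2 = 11682724 ≡ 1004 (mod 7123)
4035^64 ≡ 1004^2 = 1008016 ≡ 3673 (mod 7123)
4035^128 ≡ 3673^2 = 13490929 ≡ 7090 (mod 7123)
4035^256 ≡ 7090^2 = 50268100 ≡ 1089 (mod 7123)
4035^512 ≡ 1089^2 = 1185921 ≡ 3503 (mod 7123)
4035^947 = 4035^512 × 4035^256 × 4035^128 × 4035^32 × 4035^16 × 4035^2 × 4035^1 ≡ 3503 × 1089 × 7090 × 1004 × 3418 × 5170 × 4035 (mod 7123).
Accumulate the product:
3503 × 1089 = 3814767 ≡ 3962
3962 × 7090 = 28090580 ≡ 4591
4591 × 1004 = 4609364 ≡ 783
783 × 3418 = 2676294 ≡ 5169
5169 × 5170 = 26723730 ≡ 5357
5357 × 4035 = 21615495 ≡ 4313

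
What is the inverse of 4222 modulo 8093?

8093 = 1*4222 + 3871
4222 = 1*3871 + 351
3871 = 11*351 + 10
351 = 35*10 + 1
10 = 10*1 + 0
gcd(4222, 8093) = 1, so the inverse exists.
Bézout: 1 = −421*8093 + 807*4222.
So 4222⁻¹ ≡ 807 (mod 8093).

807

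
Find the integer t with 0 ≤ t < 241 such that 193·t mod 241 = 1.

5

241 = 1*193 + 48
193 = 4*48 + 1
48 = 48*1 + 0
gcd(193, 241) = 1, so the inverse exists.
Bézout: 1 = −4*241 + 5*193.
So 193⁻¹ ≡ 5 (mod 241).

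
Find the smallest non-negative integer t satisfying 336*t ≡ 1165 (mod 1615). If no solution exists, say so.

gcd(336, 1615) = 1, so a unique solution mod 1615 exists.
336⁻¹ ≡ 1466 (mod 1615).
t ≡ 1466*1165 ≡ 835 (mod 1615).

835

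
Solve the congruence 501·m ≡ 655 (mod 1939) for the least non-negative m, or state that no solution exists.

1681

gcd(501, 1939) = 1, so a unique solution mod 1939 exists.
501⁻¹ ≡ 716 (mod 1939).
m ≡ 716·655 ≡ 1681 (mod 1939).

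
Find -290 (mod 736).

-290 = -1·736 + 446, so -290 ≡ 446 (mod 736).

446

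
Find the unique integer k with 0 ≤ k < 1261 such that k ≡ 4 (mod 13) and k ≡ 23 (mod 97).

13⁻¹ mod 97: 13*15 ≡ 1 (mod 97), so 13⁻¹ ≡ 15.
k = 4 + 13*((23 − 4)*15 mod 97) = 4 + 13*91 = 1187.

1187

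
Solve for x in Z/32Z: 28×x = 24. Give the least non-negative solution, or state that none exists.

2

gcd(28, 32) = 4, and 4 | 24, so solutions exist.
Divide through by 4: 7×x ≡ 6 mod 8.
7⁻¹ ≡ 7 (mod 8).
x ≡ 7×6 ≡ 2 (mod 8).
The smallest non-negative solution is x = 2.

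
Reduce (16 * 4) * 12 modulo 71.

16 * 4 = 64
64 * 12 = 768 ≡ 58 (mod 71)

58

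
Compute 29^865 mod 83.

38

Using repeated squaring:
865 in binary is 1101100001, i.e. 865 = 512 + 256 + 64 + 32 + 1.
29^1 ≡ 29 (mod 83)
29^2 ≡ 29^2 = 841 ≡ 11 (mod 83)
29^4 ≡ 11^2 = 121 ≡ 38 (mod 83)
29^8 ≡ 38^2 = 1444 ≡ 33 (mod 83)
29^16 ≡ 33^2 = 1089 ≡ 10 (mod 83)
29^32 ≡ 10^2 = 100 ≡ 17 (mod 83)
29^64 ≡ 17^2 = 289 ≡ 40 (mod 83)
29^128 ≡ 40^2 = 1600 ≡ 23 (mod 83)
29^256 ≡ 23^2 = 529 ≡ 31 (mod 83)
29^512 ≡ 31^2 = 961 ≡ 48 (mod 83)
29^865 = 29^512 · 29^256 · 29^64 · 29^32 · 29^1 ≡ 48 · 31 · 40 · 17 · 29 (mod 83).
Accumulate the product:
48 · 31 = 1488 ≡ 77
77 · 40 = 3080 ≡ 9
9 · 17 = 153 ≡ 70
70 · 29 = 2030 ≡ 38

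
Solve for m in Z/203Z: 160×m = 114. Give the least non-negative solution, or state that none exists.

gcd(160, 203) = 1, so a unique solution mod 203 exists.
160⁻¹ ≡ 118 (mod 203).
m ≡ 118×114 ≡ 54 (mod 203).

54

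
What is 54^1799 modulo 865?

1799 in binary is 11100000111, i.e. 1799 = 1024 + 512 + 256 + 4 + 2 + 1.
54^1 ≡ 54 (mod 865)
54^2 ≡ 54^2 = 2916 ≡ 321 (mod 865)
54^4 ≡ 321^2 = 103041 ≡ 106 (mod 865)
54^8 ≡ 106^2 = 11236 ≡ 856 (mod 865)
54^16 ≡ 856^2 = 732736 ≡ 81 (mod 865)
54^32 ≡ 81^2 = 6561 ≡ 506 (mod 865)
54^64 ≡ 506^2 = 256036 ≡ 861 (mod 865)
54^128 ≡ 861^2 = 741321 ≡ 16 (mod 865)
54^256 ≡ 16^2 = 256 (mod 865)
54^512 ≡ 256^2 = 65536 ≡ 661 (mod 865)
54^1024 ≡ 661^2 = 436921 ≡ 96 (mod 865)
54^1799 = 54^1024 * 54^512 * 54^256 * 54^4 * 54^2 * 54^1 ≡ 96 * 661 * 256 * 106 * 321 * 54 (mod 865).
Accumulate the product:
96 * 661 = 63456 ≡ 311
311 * 256 = 79616 ≡ 36
36 * 106 = 3816 ≡ 356
356 * 321 = 114276 ≡ 96
96 * 54 = 5184 ≡ 859

859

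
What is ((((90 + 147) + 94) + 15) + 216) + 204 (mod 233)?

67

90 + 147 = 237 ≡ 4 (mod 233)
4 + 94 = 98
98 + 15 = 113
113 + 216 = 329 ≡ 96 (mod 233)
96 + 204 = 300 ≡ 67 (mod 233)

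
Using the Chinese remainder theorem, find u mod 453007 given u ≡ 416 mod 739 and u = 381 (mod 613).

126046

739⁻¹ mod 613: 739*433 ≡ 1 (mod 613), so 739⁻¹ ≡ 433.
u = 416 + 739*((381 − 416)*433 mod 613) = 416 + 739*170 = 126046.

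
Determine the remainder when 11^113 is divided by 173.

Compute successive squares:
113 in binary is 1110001, i.e. 113 = 64 + 32 + 16 + 1.
11^1 ≡ 11 (mod 173)
11^2 ≡ 11^2 = 121 (mod 173)
11^4 ≡ 121^2 = 14641 ≡ 109 (mod 173)
11^8 ≡ 109^2 = 11881 ≡ 117 (mod 173)
11^16 ≡ 117^2 = 13689 ≡ 22 (mod 173)
11^32 ≡ 22^2 = 484 ≡ 138 (mod 173)
11^64 ≡ 138^2 = 19044 ≡ 14 (mod 173)
11^113 = 11^64 · 11^32 · 11^16 · 11^1 ≡ 14 · 138 · 22 · 11 (mod 173).
Accumulate the product:
14 · 138 = 1932 ≡ 29
29 · 22 = 638 ≡ 119
119 · 11 = 1309 ≡ 98

98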